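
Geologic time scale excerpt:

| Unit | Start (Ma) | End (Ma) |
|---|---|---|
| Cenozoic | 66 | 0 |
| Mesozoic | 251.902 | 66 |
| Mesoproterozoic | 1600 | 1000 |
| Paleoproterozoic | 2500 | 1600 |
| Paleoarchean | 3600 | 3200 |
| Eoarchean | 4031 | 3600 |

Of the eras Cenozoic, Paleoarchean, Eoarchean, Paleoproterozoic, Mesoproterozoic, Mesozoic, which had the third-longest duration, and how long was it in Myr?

Eoarchean, 431 million years

Durations: Cenozoic 66; Paleoarchean 400; Eoarchean 431; Paleoproterozoic 900; Mesoproterozoic 600; Mesozoic 185.902 Myr.
Sorted longest-first: Paleoproterozoic (900), Mesoproterozoic (600), Eoarchean (431), Paleoarchean (400), Mesozoic (185.902), Cenozoic (66).
The third longest is Eoarchean at 431 Myr.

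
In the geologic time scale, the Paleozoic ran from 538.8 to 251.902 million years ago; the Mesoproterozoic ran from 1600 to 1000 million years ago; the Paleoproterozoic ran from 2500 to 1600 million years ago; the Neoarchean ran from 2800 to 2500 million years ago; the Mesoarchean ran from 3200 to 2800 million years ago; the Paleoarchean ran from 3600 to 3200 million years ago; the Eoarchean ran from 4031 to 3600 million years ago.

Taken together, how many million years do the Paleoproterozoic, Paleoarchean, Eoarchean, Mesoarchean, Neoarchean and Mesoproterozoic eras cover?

Duration is start − end for each: (2500 − 1600) + (3600 − 3200) + (4031 − 3600) + (3200 − 2800) + (2800 − 2500) + (1600 − 1000).
That is 900 + 400 + 431 + 400 + 300 + 600, which totals 3031 million years.

3031 million years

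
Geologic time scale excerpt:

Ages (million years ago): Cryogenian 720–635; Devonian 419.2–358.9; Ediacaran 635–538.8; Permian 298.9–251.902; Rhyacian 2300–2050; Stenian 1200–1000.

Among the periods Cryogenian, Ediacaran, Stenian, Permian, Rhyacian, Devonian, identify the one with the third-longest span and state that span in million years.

Start − end for each: Cryogenian 720 − 635 = 85; Ediacaran 635 − 538.8 = 96.2; Stenian 1200 − 1000 = 200; Permian 298.9 − 251.902 = 46.998; Rhyacian 2300 − 2050 = 250; Devonian 419.2 − 358.9 = 60.3.
Ranking these from longest: Rhyacian > Stenian > Ediacaran > Cryogenian > Devonian > Permian.
Position 3 in that ranking is Ediacaran, which lasted 96.2 Myr.

Ediacaran, 96.2 million years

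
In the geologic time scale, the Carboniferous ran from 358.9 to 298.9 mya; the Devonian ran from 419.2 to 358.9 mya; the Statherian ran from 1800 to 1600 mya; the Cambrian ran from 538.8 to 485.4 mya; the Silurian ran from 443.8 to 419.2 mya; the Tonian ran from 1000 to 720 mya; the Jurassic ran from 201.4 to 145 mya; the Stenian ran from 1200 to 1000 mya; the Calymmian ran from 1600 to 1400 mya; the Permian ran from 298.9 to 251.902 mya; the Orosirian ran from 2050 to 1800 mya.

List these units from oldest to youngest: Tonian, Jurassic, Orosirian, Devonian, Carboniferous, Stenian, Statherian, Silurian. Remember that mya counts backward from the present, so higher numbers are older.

Orosirian, then Statherian, then Stenian, then Tonian, then Silurian, then Devonian, then Carboniferous, then Jurassic

Sorting by start age (descending Ma, since larger Ma = older): Orosirian start 2050, Statherian start 1800, Stenian start 1200, Tonian start 1000, Silurian start 443.8, Devonian start 419.2, Carboniferous start 358.9, Jurassic start 201.4.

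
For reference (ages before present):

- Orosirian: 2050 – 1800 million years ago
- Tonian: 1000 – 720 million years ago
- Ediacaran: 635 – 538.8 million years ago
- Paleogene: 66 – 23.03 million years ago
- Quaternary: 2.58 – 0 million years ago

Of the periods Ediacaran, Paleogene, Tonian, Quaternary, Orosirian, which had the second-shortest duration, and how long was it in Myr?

Paleogene, 42.97 million years

Start − end for each: Ediacaran 635 − 538.8 = 96.2; Paleogene 66 − 23.03 = 42.97; Tonian 1000 − 720 = 280; Quaternary 2.58 − 0 = 2.58; Orosirian 2050 − 1800 = 250.
Ranking these from shortest: Quaternary < Paleogene < Ediacaran < Orosirian < Tonian.
Position 2 in that ranking is Paleogene, which lasted 42.97 Myr.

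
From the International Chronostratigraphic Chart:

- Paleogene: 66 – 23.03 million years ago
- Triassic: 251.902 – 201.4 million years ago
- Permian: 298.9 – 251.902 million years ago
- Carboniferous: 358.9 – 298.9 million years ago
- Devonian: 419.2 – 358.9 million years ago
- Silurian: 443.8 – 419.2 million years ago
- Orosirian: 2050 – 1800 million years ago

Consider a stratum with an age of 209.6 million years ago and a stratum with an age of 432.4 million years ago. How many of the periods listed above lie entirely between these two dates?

3

432.4 Ma sits inside the Silurian (443.8–419.2) and 209.6 Ma inside the Triassic (251.902–201.4); neither of those is wholly between the two dates.
The listed periods lying completely between them are Devonian, Carboniferous, Permian — 3 in all.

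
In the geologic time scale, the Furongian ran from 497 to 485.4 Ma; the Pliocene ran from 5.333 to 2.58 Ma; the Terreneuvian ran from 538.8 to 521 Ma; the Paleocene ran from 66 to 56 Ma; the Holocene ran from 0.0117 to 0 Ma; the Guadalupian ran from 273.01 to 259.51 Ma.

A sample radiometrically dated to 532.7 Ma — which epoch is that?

Terreneuvian

532.7 Ma lies between 538.8 and 521 Ma, so it falls in the Terreneuvian.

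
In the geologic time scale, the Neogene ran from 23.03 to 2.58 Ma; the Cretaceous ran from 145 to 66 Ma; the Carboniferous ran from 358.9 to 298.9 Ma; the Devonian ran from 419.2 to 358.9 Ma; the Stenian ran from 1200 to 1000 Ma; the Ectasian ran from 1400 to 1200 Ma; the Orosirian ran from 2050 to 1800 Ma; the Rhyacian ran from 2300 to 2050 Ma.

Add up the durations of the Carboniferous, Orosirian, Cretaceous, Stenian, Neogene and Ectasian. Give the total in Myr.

809.45 million years

Each duration: Carboniferous = 60; Orosirian = 250; Cretaceous = 79; Stenian = 200; Neogene = 20.45; Ectasian = 200.
Sum: 60 + 250 + 79 + 200 + 20.45 + 200 = 809.45 Myr.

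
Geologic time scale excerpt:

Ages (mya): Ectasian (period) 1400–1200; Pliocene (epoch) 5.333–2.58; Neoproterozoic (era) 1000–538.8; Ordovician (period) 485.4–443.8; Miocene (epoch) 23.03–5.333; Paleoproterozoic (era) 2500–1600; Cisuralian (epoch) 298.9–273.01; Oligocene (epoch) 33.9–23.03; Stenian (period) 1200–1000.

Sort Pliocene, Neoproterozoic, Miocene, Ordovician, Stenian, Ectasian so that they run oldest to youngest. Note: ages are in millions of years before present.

The oldest of these is Ectasian (starts 1400 Ma) and the youngest is Pliocene (ends 2.58 Ma).
In between, by decreasing start age: Stenian (1200), Neoproterozoic (1000), Ordovician (485.4), Miocene (23.03).

Ectasian, Stenian, Neoproterozoic, Ordovician, Miocene, Pliocene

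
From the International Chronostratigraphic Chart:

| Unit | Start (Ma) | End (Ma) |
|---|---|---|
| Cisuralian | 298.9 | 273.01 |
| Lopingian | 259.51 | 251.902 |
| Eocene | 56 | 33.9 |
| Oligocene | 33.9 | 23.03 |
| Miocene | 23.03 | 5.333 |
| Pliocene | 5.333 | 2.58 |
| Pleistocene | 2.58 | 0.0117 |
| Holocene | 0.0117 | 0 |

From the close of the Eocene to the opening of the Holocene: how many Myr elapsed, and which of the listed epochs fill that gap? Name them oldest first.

The Eocene closes at 33.9 Ma and the Holocene opens at 0.0117 Ma, so the interval is 33.9 − 0.0117 = 33.8883 Myr.
An epoch fits inside if it starts at or after 33.9 Ma and ends at or before 0.0117 Ma; oldest first that gives Oligocene, Miocene, Pliocene, Pleistocene.

33.8883 million years; Oligocene, Miocene, Pliocene, Pleistocene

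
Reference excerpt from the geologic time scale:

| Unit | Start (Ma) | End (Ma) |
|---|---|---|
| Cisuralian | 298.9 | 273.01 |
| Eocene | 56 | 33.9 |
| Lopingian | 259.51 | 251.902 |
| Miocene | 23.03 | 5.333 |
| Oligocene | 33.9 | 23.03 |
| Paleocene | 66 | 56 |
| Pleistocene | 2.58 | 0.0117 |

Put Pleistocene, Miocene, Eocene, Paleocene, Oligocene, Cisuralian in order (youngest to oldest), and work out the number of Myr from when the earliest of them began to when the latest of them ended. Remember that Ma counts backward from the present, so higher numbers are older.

Start ages (Ma): Cisuralian 298.9, Paleocene 66, Eocene 56, Oligocene 33.9, Miocene 23.03, Pleistocene 2.58.
Ordered youngest to oldest: Pleistocene, Miocene, Oligocene, Eocene, Paleocene, Cisuralian.
Span = 298.9 − 0.0117 = 298.8883 Myr.

Pleistocene, Miocene, Oligocene, Eocene, Paleocene, Cisuralian; total span 298.8883 Myr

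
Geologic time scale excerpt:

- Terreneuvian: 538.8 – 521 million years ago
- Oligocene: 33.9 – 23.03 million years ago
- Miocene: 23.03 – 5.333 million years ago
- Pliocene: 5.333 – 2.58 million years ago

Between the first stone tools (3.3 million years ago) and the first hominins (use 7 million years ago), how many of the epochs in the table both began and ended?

0

The older date is 7 Ma and the younger is 3.3 Ma.
No epoch both begins after 7 Ma and ends before 3.3 Ma, so the count is 0.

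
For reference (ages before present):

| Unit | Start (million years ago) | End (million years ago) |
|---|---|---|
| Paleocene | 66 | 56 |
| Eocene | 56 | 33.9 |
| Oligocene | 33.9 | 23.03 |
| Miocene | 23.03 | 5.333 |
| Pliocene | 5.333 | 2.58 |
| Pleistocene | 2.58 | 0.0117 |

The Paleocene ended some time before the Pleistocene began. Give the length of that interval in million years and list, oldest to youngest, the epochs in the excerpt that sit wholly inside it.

End of Paleocene = 56 Ma; start of Pleistocene = 2.58 Ma.
Gap = 56 − 2.58 = 53.42 Myr.
Epochs wholly inside 56–2.58 Ma: Eocene (56–33.9), Oligocene (33.9–23.03), Miocene (23.03–5.333), Pliocene (5.333–2.58).

53.42 million years; Eocene, Oligocene, Miocene, Pliocene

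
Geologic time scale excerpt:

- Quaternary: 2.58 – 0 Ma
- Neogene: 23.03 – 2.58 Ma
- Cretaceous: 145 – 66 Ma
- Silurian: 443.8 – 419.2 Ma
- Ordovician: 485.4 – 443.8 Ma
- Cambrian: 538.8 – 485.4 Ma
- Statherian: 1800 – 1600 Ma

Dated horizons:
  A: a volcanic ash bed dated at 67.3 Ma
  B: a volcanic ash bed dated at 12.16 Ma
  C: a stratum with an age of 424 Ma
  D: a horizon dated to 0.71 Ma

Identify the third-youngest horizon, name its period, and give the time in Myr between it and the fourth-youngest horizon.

A, in the Cretaceous; 356.7 million years to C

Sorted youngest-first by Ma: D (0.71), B (12.16), A (67.3), C (424).
The third youngest is A at 67.3 Ma, which lies in 145–66 Ma: the Cretaceous.
The fourth youngest is C at 424 Ma; separation = |67.3 − 424| = 356.7 Myr.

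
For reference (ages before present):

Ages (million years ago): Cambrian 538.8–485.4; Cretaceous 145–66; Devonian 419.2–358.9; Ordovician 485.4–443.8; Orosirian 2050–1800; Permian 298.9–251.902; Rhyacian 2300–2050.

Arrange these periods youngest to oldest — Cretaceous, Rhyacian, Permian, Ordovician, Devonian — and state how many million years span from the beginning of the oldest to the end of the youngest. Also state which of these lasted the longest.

Cretaceous → Permian → Devonian → Ordovician → Rhyacian; total span 2234 Myr; longest is Rhyacian

From the excerpt: Cretaceous 145–66; Rhyacian 2300–2050; Permian 298.9–251.902; Ordovician 485.4–443.8; Devonian 419.2–358.9 (Ma).
Larger Ma is earlier, so the oldest is Rhyacian and the youngest is Cretaceous; youngest to oldest: Cretaceous, Permian, Devonian, Ordovician, Rhyacian.
Oldest start 2300 minus youngest end 66 gives 2234 Myr overall.
Individual lengths (start − end): Ordovician 41.6; Rhyacian 250; Cretaceous 79; Permian 46.998; Devonian 60.3. The largest is Rhyacian at 250 Myr.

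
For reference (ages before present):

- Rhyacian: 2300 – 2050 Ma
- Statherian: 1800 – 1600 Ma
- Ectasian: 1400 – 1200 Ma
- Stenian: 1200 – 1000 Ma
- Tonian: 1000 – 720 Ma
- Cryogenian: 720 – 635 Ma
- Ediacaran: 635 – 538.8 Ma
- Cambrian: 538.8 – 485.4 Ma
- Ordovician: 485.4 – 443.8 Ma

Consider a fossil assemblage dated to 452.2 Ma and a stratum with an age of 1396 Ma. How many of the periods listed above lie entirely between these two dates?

1396 Ma sits inside the Ectasian (1400–1200) and 452.2 Ma inside the Ordovician (485.4–443.8); neither of those is wholly between the two dates.
The listed periods lying completely between them are Stenian, Tonian, Cryogenian, Ediacaran, Cambrian — 5 in all.

5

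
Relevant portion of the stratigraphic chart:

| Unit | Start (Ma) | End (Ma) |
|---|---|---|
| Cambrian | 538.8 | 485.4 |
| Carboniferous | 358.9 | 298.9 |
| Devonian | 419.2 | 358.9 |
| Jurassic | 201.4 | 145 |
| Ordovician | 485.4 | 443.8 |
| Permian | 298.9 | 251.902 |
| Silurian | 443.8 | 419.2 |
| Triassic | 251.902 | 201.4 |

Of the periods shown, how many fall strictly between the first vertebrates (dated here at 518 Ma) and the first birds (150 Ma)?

6

518 Ma sits inside the Cambrian (538.8–485.4) and 150 Ma inside the Jurassic (201.4–145); neither of those is wholly between the two dates.
The listed periods lying completely between them are Ordovician, Silurian, Devonian, Carboniferous, Permian, Triassic — 6 in all.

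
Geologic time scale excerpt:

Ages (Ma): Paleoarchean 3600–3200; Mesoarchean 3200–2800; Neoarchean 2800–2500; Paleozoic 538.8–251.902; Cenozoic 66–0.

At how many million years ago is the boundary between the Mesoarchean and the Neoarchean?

The Mesoarchean ends and the Neoarchean begins at 2800 Ma.

2800 Ma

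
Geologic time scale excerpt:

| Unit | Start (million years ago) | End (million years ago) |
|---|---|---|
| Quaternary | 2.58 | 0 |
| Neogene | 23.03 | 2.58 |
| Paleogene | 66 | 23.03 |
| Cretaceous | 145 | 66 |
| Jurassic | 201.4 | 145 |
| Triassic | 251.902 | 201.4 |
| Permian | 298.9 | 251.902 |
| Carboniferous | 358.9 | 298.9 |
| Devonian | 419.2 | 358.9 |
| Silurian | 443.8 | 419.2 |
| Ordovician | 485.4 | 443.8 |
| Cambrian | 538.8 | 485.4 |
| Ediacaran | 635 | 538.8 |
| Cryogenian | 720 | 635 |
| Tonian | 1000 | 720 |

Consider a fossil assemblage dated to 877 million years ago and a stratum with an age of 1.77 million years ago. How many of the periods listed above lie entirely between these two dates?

877 Ma sits inside the Tonian (1000–720) and 1.77 Ma inside the Quaternary (2.58–0); neither of those is wholly between the two dates.
The listed periods lying completely between them are Cryogenian, Ediacaran, Cambrian, Ordovician, Silurian, Devonian, Carboniferous, Permian, Triassic, Jurassic, Cretaceous, Paleogene, Neogene — 13 in all.

13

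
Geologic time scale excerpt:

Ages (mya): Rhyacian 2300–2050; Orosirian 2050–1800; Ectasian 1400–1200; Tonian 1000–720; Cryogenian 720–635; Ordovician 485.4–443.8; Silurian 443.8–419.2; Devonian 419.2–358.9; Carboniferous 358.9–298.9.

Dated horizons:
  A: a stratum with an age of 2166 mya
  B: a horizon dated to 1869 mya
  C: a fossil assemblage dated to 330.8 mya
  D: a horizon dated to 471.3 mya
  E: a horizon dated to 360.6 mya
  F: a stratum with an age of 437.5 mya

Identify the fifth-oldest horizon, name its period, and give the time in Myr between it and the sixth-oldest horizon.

Larger Ma means older, so oldest first: A 2166 > B 1869 > D 471.3 > F 437.5 > E 360.6 > C 330.8.
Counting 5 along gives E (360.6 Ma); the excerpt puts that inside the Devonian, 419.2–358.9 Ma.
Next in line is C (330.8 Ma), and 360.6 − 330.8 = 29.8 Myr.

E, in the Devonian; 29.8 million years to C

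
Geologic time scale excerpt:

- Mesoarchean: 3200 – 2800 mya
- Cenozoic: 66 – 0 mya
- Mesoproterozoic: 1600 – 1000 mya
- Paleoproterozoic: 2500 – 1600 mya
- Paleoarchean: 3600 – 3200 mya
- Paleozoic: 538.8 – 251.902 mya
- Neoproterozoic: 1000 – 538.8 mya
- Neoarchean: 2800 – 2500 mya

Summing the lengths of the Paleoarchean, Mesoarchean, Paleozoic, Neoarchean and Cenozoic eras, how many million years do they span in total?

Duration is start − end for each: (3600 − 3200) + (3200 − 2800) + (538.8 − 251.902) + (2800 − 2500) + (66 − 0).
That is 400 + 400 + 286.898 + 300 + 66, which totals 1452.898 million years.

1452.898 million years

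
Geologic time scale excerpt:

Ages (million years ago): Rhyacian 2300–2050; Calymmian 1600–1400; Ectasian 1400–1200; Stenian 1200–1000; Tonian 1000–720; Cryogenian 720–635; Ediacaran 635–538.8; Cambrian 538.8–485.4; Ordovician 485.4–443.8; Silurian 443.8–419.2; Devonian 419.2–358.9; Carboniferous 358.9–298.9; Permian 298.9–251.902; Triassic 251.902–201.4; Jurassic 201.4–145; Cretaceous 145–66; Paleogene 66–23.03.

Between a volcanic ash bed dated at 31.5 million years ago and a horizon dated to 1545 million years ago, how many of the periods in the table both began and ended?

The older date is 1545 Ma and the younger is 31.5 Ma.
Periods with start < 1545 and end > 31.5 Ma: Ectasian (1400–1200), Stenian (1200–1000), Tonian (1000–720), Cryogenian (720–635), Ediacaran (635–538.8), Cambrian (538.8–485.4), Ordovician (485.4–443.8), Silurian (443.8–419.2), Devonian (419.2–358.9), Carboniferous (358.9–298.9), Permian (298.9–251.902), Triassic (251.902–201.4), Jurassic (201.4–145), Cretaceous (145–66).
That is 14 complete periods.

14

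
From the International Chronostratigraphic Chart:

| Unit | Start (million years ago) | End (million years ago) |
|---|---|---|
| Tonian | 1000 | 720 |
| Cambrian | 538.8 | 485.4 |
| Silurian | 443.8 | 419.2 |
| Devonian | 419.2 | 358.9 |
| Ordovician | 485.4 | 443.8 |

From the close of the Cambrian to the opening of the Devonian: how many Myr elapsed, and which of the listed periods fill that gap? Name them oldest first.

The Cambrian closes at 485.4 Ma and the Devonian opens at 419.2 Ma, so the interval is 485.4 − 419.2 = 66.2 Myr.
A period fits inside if it starts at or after 485.4 Ma and ends at or before 419.2 Ma; oldest first that gives Ordovician, Silurian.

66.2 million years; Ordovician, Silurian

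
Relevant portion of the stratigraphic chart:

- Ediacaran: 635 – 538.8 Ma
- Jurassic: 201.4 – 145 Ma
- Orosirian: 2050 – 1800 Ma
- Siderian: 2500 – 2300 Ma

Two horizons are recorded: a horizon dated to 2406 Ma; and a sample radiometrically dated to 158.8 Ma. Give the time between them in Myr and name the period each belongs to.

2247.2 million years apart; the first in the Siderian, the second in the Jurassic

Elapsed time: 2406 − 158.8 = 2247.2 Myr.
2406 Ma lies within 2500–2300 Ma: Siderian.
158.8 Ma lies within 201.4–145 Ma: Jurassic.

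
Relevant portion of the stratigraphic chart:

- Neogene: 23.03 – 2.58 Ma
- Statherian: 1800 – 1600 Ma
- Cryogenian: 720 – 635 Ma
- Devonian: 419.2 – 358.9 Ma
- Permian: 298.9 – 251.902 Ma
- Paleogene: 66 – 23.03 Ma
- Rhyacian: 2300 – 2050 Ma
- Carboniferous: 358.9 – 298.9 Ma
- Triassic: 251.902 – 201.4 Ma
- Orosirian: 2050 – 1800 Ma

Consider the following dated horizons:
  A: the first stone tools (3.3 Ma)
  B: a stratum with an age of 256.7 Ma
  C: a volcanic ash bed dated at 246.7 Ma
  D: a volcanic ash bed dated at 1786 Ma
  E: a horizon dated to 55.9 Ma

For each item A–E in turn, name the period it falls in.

A: 3.3 Ma lies in 23.03–2.58 Ma, so Neogene.
B: 256.7 Ma lies in 298.9–251.902 Ma, so Permian.
C: 246.7 Ma lies in 251.902–201.4 Ma, so Triassic.
D: 1786 Ma lies in 1800–1600 Ma, so Statherian.
E: 55.9 Ma lies in 66–23.03 Ma, so Paleogene.

A — Neogene; B — Permian; C — Triassic; D — Statherian; E — Paleogene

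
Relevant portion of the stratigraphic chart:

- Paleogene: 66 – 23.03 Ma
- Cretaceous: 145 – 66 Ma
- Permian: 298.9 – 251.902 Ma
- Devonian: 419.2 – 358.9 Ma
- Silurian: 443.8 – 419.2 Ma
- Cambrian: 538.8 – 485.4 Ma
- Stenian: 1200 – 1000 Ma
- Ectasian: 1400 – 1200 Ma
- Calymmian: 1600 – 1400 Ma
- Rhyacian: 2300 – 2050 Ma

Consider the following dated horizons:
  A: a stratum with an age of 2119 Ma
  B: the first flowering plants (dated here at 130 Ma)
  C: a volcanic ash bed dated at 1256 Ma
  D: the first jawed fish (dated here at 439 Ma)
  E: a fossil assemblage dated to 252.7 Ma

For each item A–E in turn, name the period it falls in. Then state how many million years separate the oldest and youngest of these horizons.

A — Rhyacian; B — Cretaceous; C — Ectasian; D — Silurian; E — Permian; span 1989 million years

A: 2119 Ma lies in 2300–2050 Ma, so Rhyacian.
B: 130 Ma lies in 145–66 Ma, so Cretaceous.
C: 1256 Ma lies in 1400–1200 Ma, so Ectasian.
D: 439 Ma lies in 443.8–419.2 Ma, so Silurian.
E: 252.7 Ma lies in 298.9–251.902 Ma, so Permian.
Oldest = 2119 Ma, youngest = 130 Ma → span 1989 Myr.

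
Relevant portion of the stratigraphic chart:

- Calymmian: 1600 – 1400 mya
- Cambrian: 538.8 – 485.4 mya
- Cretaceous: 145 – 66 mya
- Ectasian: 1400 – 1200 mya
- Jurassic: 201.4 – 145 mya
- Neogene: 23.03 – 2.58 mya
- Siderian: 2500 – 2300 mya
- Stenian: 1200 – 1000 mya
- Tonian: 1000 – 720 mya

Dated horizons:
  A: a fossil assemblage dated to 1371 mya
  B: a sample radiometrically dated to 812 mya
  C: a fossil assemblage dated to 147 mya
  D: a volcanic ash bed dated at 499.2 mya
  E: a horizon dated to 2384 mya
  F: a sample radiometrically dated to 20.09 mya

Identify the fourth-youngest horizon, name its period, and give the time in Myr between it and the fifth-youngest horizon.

Sorted youngest-first by Ma: F (20.09), C (147), D (499.2), B (812), A (1371), E (2384).
The fourth youngest is B at 812 Ma, which lies in 1000–720 Ma: the Tonian.
The fifth youngest is A at 1371 Ma; separation = |812 − 1371| = 559 Myr.

B, in the Tonian; 559 million years to A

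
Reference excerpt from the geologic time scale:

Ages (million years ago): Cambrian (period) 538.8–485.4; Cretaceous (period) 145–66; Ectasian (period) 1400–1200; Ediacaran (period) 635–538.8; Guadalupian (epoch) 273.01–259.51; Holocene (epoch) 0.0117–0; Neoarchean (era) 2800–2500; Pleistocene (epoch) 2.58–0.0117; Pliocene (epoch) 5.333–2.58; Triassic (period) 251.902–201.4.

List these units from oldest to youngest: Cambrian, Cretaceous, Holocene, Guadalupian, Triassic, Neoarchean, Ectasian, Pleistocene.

Neoarchean, then Ectasian, then Cambrian, then Guadalupian, then Triassic, then Cretaceous, then Pleistocene, then Holocene

Sorting by start age (descending Ma, since larger Ma = older): Neoarchean began 2800, Ectasian began 1400, Cambrian began 538.8, Guadalupian began 273.01, Triassic began 251.902, Cretaceous began 145, Pleistocene began 2.58, Holocene began 0.0117.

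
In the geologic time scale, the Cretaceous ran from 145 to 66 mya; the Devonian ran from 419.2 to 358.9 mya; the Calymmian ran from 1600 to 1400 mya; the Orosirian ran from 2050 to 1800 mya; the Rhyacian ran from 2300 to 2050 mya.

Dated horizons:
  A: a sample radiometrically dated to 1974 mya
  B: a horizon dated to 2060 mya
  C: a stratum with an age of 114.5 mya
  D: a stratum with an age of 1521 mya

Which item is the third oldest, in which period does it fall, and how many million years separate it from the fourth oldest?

D, in the Calymmian; 1406.5 million years to C

Sorted oldest-first by Ma: B (2060), A (1974), D (1521), C (114.5).
The third oldest is D at 1521 Ma, which lies in 1600–1400 Ma: the Calymmian.
The fourth oldest is C at 114.5 Ma; separation = |1521 − 114.5| = 1406.5 Myr.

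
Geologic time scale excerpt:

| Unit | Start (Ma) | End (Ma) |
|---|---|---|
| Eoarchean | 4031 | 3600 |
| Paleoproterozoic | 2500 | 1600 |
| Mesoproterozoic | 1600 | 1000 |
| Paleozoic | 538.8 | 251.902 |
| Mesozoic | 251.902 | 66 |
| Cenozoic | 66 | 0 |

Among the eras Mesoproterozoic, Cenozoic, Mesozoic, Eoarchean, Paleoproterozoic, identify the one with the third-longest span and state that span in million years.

Eoarchean, 431 million years

Durations: Mesoproterozoic 600; Cenozoic 66; Mesozoic 185.902; Eoarchean 431; Paleoproterozoic 900 Myr.
Sorted longest-first: Paleoproterozoic (900), Mesoproterozoic (600), Eoarchean (431), Mesozoic (185.902), Cenozoic (66).
The third longest is Eoarchean at 431 Myr.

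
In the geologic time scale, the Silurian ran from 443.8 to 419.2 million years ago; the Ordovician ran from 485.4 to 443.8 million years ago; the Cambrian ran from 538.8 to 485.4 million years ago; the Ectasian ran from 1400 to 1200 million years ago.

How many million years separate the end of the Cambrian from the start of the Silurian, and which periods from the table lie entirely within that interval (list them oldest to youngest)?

End of Cambrian = 485.4 Ma; start of Silurian = 443.8 Ma.
Gap = 485.4 − 443.8 = 41.6 Myr.
Periods wholly inside 485.4–443.8 Ma: Ordovician (485.4–443.8).

41.6 million years; Ordovician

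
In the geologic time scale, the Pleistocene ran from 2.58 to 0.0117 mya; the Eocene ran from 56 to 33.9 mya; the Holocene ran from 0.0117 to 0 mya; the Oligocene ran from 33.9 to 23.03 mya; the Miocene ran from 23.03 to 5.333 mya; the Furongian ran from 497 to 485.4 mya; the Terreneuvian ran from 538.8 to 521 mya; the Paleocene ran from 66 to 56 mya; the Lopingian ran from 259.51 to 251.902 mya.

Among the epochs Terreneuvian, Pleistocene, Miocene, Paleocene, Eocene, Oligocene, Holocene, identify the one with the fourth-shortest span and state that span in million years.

Oligocene, 10.87 million years

Durations: Terreneuvian 17.8; Pleistocene 2.5683; Miocene 17.697; Paleocene 10; Eocene 22.1; Oligocene 10.87; Holocene 0.0117 Myr.
Sorted shortest-first: Holocene (0.0117), Pleistocene (2.5683), Paleocene (10), Oligocene (10.87), Miocene (17.697), Terreneuvian (17.8), Eocene (22.1).
The fourth shortest is Oligocene at 10.87 Myr.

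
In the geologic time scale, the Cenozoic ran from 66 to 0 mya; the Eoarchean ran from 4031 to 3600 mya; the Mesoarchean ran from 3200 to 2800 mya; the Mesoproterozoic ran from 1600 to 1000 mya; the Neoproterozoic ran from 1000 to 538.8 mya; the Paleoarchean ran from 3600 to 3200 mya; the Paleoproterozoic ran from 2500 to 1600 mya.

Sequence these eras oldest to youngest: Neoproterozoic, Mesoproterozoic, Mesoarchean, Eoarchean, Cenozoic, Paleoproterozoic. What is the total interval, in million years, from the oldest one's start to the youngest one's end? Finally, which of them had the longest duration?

Eoarchean, Mesoarchean, Paleoproterozoic, Mesoproterozoic, Neoproterozoic, Cenozoic; total span 4031 Myr; longest is Paleoproterozoic

Start ages (Ma): Eoarchean 4031, Mesoarchean 3200, Paleoproterozoic 2500, Mesoproterozoic 1600, Neoproterozoic 1000, Cenozoic 66.
Ordered oldest to youngest: Eoarchean, Mesoarchean, Paleoproterozoic, Mesoproterozoic, Neoproterozoic, Cenozoic.
Span = 4031 − 0 = 4031 Myr.
Durations: Mesoarchean 400, Eoarchean 431, Paleoproterozoic 900, Mesoproterozoic 600, Cenozoic 66, Neoproterozoic 461.2 → longest is Paleoproterozoic (900 Myr).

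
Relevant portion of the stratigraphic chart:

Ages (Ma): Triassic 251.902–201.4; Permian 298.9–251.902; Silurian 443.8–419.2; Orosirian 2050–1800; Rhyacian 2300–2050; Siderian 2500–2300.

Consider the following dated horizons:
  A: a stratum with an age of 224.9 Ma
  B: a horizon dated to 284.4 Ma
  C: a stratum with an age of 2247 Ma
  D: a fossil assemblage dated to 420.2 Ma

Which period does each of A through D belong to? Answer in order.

A: 224.9 Ma lies in 251.902–201.4 Ma, so Triassic.
B: 284.4 Ma lies in 298.9–251.902 Ma, so Permian.
C: 2247 Ma lies in 2300–2050 Ma, so Rhyacian.
D: 420.2 Ma lies in 443.8–419.2 Ma, so Silurian.

A — Triassic; B — Permian; C — Rhyacian; D — Silurian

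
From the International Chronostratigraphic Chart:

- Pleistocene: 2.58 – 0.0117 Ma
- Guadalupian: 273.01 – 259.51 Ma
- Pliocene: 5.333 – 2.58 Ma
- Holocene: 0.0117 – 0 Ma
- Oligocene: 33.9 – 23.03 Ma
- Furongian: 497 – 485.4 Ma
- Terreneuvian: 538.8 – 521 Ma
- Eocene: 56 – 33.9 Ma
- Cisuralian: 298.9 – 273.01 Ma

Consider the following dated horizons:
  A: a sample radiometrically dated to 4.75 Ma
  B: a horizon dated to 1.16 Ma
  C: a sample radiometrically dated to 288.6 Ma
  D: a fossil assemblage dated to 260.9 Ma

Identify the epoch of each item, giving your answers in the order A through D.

A — Pliocene; B — Pleistocene; C — Cisuralian; D — Guadalupian

A: 4.75 Ma lies in 5.333–2.58 Ma, so Pliocene.
B: 1.16 Ma lies in 2.58–0.0117 Ma, so Pleistocene.
C: 288.6 Ma lies in 298.9–273.01 Ma, so Cisuralian.
D: 260.9 Ma lies in 273.01–259.51 Ma, so Guadalupian.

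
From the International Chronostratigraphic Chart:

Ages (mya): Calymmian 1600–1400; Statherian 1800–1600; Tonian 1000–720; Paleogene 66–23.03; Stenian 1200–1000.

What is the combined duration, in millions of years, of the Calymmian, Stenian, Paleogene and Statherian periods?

642.97 million years

Each duration: Calymmian = 200; Stenian = 200; Paleogene = 42.97; Statherian = 200.
Sum: 200 + 200 + 42.97 + 200 = 642.97 Myr.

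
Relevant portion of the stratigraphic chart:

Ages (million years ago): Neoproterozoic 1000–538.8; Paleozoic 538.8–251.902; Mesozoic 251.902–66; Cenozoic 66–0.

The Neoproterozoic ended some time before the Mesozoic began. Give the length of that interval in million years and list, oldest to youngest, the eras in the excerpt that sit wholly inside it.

286.898 million years; Paleozoic

The Neoproterozoic closes at 538.8 Ma and the Mesozoic opens at 251.902 Ma, so the interval is 538.8 − 251.902 = 286.898 Myr.
An era fits inside if it starts at or after 538.8 Ma and ends at or before 251.902 Ma; oldest first that gives Paleozoic.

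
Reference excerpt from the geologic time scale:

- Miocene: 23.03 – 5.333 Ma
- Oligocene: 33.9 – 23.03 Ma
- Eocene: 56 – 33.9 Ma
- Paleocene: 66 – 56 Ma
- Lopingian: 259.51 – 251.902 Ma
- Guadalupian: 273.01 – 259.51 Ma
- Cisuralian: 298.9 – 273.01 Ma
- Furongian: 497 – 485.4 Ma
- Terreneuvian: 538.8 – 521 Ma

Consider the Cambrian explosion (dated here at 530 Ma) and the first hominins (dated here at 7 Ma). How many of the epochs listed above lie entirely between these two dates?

7

530 Ma sits inside the Terreneuvian (538.8–521) and 7 Ma inside the Miocene (23.03–5.333); neither of those is wholly between the two dates.
The listed epochs lying completely between them are Furongian, Cisuralian, Guadalupian, Lopingian, Paleocene, Eocene, Oligocene — 7 in all.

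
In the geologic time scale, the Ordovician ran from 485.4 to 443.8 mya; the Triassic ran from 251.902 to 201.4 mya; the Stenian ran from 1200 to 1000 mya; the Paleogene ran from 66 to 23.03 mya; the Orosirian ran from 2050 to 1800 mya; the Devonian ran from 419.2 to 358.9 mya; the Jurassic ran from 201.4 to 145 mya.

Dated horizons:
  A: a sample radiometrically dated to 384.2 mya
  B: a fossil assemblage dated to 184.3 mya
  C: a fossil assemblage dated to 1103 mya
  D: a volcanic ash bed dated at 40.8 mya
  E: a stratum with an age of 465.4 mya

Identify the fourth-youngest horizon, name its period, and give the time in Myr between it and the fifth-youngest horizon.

Smaller Ma means younger, so youngest first: D 40.8 < B 184.3 < A 384.2 < E 465.4 < C 1103.
Counting 4 along gives E (465.4 Ma); the excerpt puts that inside the Ordovician, 485.4–443.8 Ma.
Next in line is C (1103 Ma), and 1103 − 465.4 = 637.6 Myr.

E, in the Ordovician; 637.6 million years to C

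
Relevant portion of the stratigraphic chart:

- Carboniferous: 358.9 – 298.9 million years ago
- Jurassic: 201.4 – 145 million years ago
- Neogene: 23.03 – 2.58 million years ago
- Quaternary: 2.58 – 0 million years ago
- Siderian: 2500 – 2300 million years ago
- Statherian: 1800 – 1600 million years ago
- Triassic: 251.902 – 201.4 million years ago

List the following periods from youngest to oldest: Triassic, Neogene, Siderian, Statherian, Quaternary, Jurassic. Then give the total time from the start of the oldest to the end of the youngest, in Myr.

Quaternary → Neogene → Jurassic → Triassic → Statherian → Siderian; total span 2500 Myr

From the excerpt: Triassic 251.902–201.4; Neogene 23.03–2.58; Siderian 2500–2300; Statherian 1800–1600; Quaternary 2.58–0; Jurassic 201.4–145 (Ma).
Larger Ma is earlier, so the oldest is Siderian and the youngest is Quaternary; youngest to oldest: Quaternary, Neogene, Jurassic, Triassic, Statherian, Siderian.
Oldest start 2500 minus youngest end 0 gives 2500 Myr overall.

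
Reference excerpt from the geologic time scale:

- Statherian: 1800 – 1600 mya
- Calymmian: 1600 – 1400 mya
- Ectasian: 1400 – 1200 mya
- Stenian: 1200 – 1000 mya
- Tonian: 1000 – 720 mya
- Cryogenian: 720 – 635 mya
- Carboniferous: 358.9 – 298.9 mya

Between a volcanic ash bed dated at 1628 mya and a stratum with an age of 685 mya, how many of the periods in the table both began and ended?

4

1628 Ma sits inside the Statherian (1800–1600) and 685 Ma inside the Cryogenian (720–635); neither of those is wholly between the two dates.
The listed periods lying completely between them are Calymmian, Ectasian, Stenian, Tonian — 4 in all.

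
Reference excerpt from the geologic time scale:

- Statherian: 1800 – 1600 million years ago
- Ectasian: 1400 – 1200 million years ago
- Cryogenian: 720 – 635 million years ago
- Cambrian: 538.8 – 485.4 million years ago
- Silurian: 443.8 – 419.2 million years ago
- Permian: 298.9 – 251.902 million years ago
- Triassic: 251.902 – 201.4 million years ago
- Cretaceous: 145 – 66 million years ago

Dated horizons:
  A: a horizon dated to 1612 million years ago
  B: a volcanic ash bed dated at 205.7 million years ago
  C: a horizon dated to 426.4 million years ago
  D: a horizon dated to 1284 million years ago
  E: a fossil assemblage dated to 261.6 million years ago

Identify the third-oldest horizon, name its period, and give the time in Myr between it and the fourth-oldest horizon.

Larger Ma means older, so oldest first: A 1612 > D 1284 > C 426.4 > E 261.6 > B 205.7.
Counting 3 along gives C (426.4 Ma); the excerpt puts that inside the Silurian, 443.8–419.2 Ma.
Next in line is E (261.6 Ma), and 426.4 − 261.6 = 164.8 Myr.

C, in the Silurian; 164.8 million years to E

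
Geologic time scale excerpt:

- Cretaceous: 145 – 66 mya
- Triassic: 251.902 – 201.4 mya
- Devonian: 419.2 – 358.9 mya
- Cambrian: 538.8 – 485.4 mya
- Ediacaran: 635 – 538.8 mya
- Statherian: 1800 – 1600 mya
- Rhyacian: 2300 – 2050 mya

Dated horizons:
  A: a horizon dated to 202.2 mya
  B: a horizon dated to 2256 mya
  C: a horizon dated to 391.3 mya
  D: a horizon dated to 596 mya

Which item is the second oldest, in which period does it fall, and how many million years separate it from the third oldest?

Sorted oldest-first by Ma: B (2256), D (596), C (391.3), A (202.2).
The second oldest is D at 596 Ma, which lies in 635–538.8 Ma: the Ediacaran.
The third oldest is C at 391.3 Ma; separation = |596 − 391.3| = 204.7 Myr.

D, in the Ediacaran; 204.7 million years to C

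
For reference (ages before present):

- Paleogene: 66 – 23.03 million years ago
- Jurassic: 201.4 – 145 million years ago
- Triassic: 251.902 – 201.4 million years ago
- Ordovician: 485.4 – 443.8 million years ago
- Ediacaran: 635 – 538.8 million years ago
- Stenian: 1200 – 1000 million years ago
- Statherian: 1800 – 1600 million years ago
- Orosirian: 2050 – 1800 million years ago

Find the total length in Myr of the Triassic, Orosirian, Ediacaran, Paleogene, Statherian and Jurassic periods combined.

Duration is start − end for each: (251.902 − 201.4) + (2050 − 1800) + (635 − 538.8) + (66 − 23.03) + (1800 − 1600) + (201.4 − 145).
That is 50.502 + 250 + 96.2 + 42.97 + 200 + 56.4, which totals 696.072 million years.

696.072 million years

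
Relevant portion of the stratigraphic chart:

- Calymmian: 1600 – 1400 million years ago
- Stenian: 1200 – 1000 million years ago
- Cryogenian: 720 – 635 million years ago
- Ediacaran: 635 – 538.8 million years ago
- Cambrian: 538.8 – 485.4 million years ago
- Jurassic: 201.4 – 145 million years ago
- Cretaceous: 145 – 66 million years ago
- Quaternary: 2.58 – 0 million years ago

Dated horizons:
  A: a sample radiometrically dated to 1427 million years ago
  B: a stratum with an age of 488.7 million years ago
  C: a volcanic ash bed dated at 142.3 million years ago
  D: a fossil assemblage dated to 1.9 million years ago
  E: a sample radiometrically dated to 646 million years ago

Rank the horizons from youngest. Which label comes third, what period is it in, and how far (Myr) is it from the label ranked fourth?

Sorted youngest-first by Ma: D (1.9), C (142.3), B (488.7), E (646), A (1427).
The third youngest is B at 488.7 Ma, which lies in 538.8–485.4 Ma: the Cambrian.
The fourth youngest is E at 646 Ma; separation = |488.7 − 646| = 157.3 Myr.

B, in the Cambrian; 157.3 million years to E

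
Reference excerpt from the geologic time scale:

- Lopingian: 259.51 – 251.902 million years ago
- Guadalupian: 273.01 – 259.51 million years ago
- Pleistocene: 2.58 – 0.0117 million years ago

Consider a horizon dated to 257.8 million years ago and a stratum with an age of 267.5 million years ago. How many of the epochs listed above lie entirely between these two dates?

0

Checking each listed span, none has both start < 267.5 Ma and end > 257.8 Ma — every epoch straddles one of the two dates or lies outside them — so the count is 0.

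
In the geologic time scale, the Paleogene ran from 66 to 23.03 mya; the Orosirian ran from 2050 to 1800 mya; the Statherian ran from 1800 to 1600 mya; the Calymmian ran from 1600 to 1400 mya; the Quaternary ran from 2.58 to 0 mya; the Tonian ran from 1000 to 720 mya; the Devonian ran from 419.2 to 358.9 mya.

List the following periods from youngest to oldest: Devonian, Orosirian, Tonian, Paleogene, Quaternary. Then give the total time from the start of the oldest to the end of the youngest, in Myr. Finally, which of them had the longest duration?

Start ages (Ma): Orosirian 2050, Tonian 1000, Devonian 419.2, Paleogene 66, Quaternary 2.58.
Ordered youngest to oldest: Quaternary, Paleogene, Devonian, Tonian, Orosirian.
Span = 2050 − 0 = 2050 Myr.
Durations: Tonian 280, Paleogene 42.97, Quaternary 2.58, Orosirian 250, Devonian 60.3 → longest is Tonian (280 Myr).

Quaternary → Paleogene → Devonian → Tonian → Orosirian; total span 2050 Myr; longest is Tonian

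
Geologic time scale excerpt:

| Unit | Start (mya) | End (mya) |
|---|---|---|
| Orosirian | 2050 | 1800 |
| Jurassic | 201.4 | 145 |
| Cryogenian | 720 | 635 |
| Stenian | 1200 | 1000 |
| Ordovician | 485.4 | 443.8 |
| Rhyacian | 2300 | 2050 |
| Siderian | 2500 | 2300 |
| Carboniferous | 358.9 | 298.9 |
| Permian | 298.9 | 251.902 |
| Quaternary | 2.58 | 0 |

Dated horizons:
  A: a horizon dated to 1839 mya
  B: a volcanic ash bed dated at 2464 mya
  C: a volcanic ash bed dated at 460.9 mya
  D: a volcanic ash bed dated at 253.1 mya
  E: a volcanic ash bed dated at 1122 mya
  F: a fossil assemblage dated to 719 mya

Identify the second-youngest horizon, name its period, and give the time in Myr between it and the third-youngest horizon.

Sorted youngest-first by Ma: D (253.1), C (460.9), F (719), E (1122), A (1839), B (2464).
The second youngest is C at 460.9 Ma, which lies in 485.4–443.8 Ma: the Ordovician.
The third youngest is F at 719 Ma; separation = |460.9 − 719| = 258.1 Myr.

C, in the Ordovician; 258.1 million years to F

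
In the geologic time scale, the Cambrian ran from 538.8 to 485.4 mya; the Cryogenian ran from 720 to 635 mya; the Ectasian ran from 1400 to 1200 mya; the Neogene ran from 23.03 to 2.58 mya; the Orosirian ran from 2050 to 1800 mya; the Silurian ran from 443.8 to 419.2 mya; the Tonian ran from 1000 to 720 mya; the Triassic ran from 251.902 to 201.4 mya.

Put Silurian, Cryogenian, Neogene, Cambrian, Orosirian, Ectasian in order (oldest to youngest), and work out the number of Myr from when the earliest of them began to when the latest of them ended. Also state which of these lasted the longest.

Orosirian → Ectasian → Cryogenian → Cambrian → Silurian → Neogene; total span 2047.42 Myr; longest is Orosirian

From the excerpt: Silurian 443.8–419.2; Cryogenian 720–635; Neogene 23.03–2.58; Cambrian 538.8–485.4; Orosirian 2050–1800; Ectasian 1400–1200 (Ma).
Larger Ma is earlier, so the oldest is Orosirian and the youngest is Neogene; oldest to youngest: Orosirian, Ectasian, Cryogenian, Cambrian, Silurian, Neogene.
Oldest start 2050 minus youngest end 2.58 gives 2047.42 Myr overall.
Individual lengths (start − end): Cryogenian 85; Silurian 24.6; Ectasian 200; Orosirian 250; Cambrian 53.4; Neogene 20.45. The largest is Orosirian at 250 Myr.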